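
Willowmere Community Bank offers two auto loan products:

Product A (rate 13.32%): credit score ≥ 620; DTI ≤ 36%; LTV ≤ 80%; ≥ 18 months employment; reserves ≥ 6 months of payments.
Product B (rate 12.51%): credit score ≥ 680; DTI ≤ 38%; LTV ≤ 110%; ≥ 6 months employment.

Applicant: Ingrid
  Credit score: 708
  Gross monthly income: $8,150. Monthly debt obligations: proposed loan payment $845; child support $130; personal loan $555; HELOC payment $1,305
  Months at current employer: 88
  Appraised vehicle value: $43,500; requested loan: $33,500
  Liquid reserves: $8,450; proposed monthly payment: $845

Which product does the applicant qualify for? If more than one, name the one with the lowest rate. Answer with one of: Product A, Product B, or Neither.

Total debts = (845 + 130 + 555 + 1,305) = 2,835; DTI = 2,835/8,150 = 34.8%.
LTV = 33,500/43,500 = 77%.
Reserves = 8,450/845 = 10.0 months.
Product A: score 708 ≥ 620; DTI 34.8% ≤ 36%; LTV 77% ≤ 80%; employment 88 ≥ 18 mo; reserves 10.0 ≥ 6 mo → qualifies.
Product B: score 708 ≥ 680; DTI 34.8% ≤ 38%; LTV 77% ≤ 110%; employment 88 ≥ 6 mo → qualifies.
Qualifying: Product A, Product B. Lowest rate is 12.51% → Product B.

Product B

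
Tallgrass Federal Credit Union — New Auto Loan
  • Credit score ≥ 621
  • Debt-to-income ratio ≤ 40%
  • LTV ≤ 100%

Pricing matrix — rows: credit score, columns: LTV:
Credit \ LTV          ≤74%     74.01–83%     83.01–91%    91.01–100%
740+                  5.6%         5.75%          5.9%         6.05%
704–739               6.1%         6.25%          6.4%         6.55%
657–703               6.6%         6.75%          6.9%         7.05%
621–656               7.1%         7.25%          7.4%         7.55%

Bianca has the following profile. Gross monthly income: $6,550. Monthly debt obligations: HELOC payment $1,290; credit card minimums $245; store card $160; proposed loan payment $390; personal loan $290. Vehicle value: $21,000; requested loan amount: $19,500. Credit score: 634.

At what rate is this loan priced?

Credit score 634 ≥ 621; Total monthly debts = (1,290 + 245 + 160 + 390 + 290) = 2,375. DTI: 2,375 ÷ 6,550 = 36.3%, within the 40% cap
LTV = 19,500/21,000 = 92.9% ≤ 100%
Score 634 is in the 621–656 band; LTV 92.9% is in the 91.01–100% band → 7.55%.

7.55%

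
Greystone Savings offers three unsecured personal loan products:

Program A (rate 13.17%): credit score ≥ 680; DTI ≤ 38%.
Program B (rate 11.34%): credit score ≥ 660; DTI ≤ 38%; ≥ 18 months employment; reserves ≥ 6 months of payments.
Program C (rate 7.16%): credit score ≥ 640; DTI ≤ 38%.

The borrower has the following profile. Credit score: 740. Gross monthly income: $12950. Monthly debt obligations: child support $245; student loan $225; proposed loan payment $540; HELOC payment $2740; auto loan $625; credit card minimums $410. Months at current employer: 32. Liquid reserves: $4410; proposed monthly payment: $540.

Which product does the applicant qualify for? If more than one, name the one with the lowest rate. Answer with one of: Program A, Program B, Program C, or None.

Program C

Total debts = (245 + 225 + 540 + 2,740 + 625 + 410) = 4,785; DTI = 4,785/12,950 = 36.9%.
Reserves = 4,410/540 = 8.2 months.
Program A: score 740 ≥ 680; DTI 36.9% ≤ 38% → qualifies.
Program B: score 740 ≥ 660; DTI 36.9% ≤ 38%; employment 32 ≥ 18 mo; reserves 8.2 ≥ 6 mo → qualifies.
Program C: score 740 ≥ 640; DTI 36.9% ≤ 38% → qualifies.
Qualifying: Program A, Program B, Program C. Lowest rate is 7.16% → Program C.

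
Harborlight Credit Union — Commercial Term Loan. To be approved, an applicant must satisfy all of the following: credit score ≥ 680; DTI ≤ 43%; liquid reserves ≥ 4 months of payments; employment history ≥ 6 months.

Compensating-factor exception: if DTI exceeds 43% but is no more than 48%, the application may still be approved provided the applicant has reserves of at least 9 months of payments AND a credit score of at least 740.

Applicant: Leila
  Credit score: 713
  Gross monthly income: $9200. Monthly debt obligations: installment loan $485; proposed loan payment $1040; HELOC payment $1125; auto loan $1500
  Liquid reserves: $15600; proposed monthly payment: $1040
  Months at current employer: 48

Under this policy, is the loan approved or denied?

Denied

Credit score 713 ≥ 680 (meets base)
Total debts = (485 + 1,040 + 1,125 + 1,500) = 4,150. DTI = 4,150/9,200 = 45.1% > 43% — standard DTI limit exceeded.
Liquid reserves cover 15,600/1,040 = 15.0 months — ≥ 4 required
Employment 48 ≥ 6 months
DTI 45.1% is within the 43%–48% exception band; checking compensating factors.
Override check — reserves: 15.0 mo (ok); score: 713 (below 740).
Compensating-factor requirement not fully met.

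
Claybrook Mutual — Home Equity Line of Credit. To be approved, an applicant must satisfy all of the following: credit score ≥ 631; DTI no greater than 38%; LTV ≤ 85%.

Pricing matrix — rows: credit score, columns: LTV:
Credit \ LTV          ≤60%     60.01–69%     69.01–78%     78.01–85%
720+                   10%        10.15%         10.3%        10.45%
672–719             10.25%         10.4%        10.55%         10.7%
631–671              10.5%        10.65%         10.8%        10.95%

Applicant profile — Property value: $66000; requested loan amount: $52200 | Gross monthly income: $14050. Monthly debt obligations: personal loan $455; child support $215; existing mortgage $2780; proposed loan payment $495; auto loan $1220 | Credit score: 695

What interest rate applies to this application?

Credit score 695 ≥ 631; Total monthly debts = (455 + 215 + 2,780 + 495 + 1,220) = 5,165. Debt-to-income = 5,165/14,050 = 36.8% — meets 38% limit
LTV = 52,200/66,000 = 79.1% ≤ 85%
Row: 695 falls in 672–719. Column: 79.1% falls in 78.01–85%. Rate = 10.7%.

10.7%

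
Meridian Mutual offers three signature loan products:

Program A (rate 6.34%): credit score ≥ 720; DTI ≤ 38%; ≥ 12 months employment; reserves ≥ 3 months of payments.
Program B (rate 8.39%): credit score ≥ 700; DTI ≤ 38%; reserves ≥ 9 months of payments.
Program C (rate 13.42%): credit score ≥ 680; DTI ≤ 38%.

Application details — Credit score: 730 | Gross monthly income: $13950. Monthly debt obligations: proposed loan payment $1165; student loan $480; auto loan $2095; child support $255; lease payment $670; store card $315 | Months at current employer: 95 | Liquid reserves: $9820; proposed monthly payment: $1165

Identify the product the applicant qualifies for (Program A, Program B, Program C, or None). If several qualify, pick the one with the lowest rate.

Program A

Total debts = (1,165 + 480 + 2,095 + 255 + 670 + 315) = 4,980; DTI = 4,980/13,950 = 35.7%.
Reserves = 9,820/1,165 = 8.4 months.
Program A: score 730 ≥ 720; DTI 35.7% ≤ 38%; employment 95 ≥ 12 mo; reserves 8.4 ≥ 3 mo → qualifies.
Program B: score 730 ≥ 700; DTI 35.7% ≤ 38%; reserves 8.4 < 9 mo → does not qualify.
Program C: score 730 ≥ 680; DTI 35.7% ≤ 38% → qualifies.
Qualifying: Program A, Program C. Lowest rate is 6.34% → Program A.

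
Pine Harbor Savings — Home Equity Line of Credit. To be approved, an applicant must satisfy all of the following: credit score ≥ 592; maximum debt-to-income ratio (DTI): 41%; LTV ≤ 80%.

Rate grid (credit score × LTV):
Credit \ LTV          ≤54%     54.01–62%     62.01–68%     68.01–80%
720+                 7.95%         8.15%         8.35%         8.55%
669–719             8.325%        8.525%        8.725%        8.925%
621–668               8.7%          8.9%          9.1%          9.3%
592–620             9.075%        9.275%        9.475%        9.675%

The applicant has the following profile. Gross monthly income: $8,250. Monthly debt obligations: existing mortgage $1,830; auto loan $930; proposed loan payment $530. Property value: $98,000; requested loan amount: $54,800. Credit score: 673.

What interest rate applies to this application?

Credit score 673 ≥ 592; Total monthly debts = (1,830 + 930 + 530) = 3,290. Debt-to-income = 3,290/8,250 = 39.9% — meets 41% limit
LTV = 54,800/98,000 = 55.9% ≤ 80%
Row: 673 falls in 669–719. Column: 55.9% falls in 54.01–62%. Rate = 8.525%.

8.525%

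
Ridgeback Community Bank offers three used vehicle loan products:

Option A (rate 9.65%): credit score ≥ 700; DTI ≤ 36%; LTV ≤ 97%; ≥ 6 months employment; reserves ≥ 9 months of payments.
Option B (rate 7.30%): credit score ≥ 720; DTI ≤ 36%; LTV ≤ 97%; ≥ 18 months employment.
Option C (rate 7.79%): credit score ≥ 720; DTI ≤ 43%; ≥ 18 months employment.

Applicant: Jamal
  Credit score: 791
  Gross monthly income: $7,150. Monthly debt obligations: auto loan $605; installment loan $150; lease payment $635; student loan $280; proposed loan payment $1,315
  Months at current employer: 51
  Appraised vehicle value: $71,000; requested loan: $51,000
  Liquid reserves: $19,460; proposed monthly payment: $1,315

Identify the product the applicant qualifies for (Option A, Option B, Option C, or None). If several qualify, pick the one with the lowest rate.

Option C

Total debts = (605 + 150 + 635 + 280 + 1,315) = 2,985; DTI = 2,985/7,150 = 41.7%.
LTV = 51,000/71,000 = 71.8%.
Reserves = 19,460/1,315 = 14.8 months.
Option A: score 791 ≥ 700; DTI 41.7% > 36%; LTV 71.8% ≤ 97%; employment 51 ≥ 6 mo; reserves 14.8 ≥ 9 mo → does not qualify.
Option B: score 791 ≥ 720; DTI 41.7% > 36%; LTV 71.8% ≤ 97%; employment 51 ≥ 18 mo → does not qualify.
Option C: score 791 ≥ 720; DTI 41.7% ≤ 43%; employment 51 ≥ 18 mo → qualifies.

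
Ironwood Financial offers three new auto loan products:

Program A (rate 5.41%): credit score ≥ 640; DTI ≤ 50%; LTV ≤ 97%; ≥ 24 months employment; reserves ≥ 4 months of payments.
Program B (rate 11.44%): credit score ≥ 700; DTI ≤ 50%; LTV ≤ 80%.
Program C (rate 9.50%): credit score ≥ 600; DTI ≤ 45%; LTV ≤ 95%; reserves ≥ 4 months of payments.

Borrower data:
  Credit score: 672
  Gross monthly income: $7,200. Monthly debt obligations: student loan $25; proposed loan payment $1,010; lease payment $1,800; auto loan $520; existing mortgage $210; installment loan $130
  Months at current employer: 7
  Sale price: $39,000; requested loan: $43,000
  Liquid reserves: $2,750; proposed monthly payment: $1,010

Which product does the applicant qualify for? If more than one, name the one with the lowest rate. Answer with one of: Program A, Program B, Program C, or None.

Total debts = (25 + 1,010 + 1,800 + 520 + 210 + 130) = 3,695; DTI = 3,695/7,200 = 51.3%.
LTV = 43,000/39,000 = 110.3%.
Reserves = 2,750/1,010 = 2.7 months.
Program A: score 672 ≥ 640; DTI 51.3% > 50%; LTV 110.3% > 97%; employment 7 < 24 mo; reserves 2.7 < 4 mo → does not qualify.
Program B: score 672 < 700; DTI 51.3% > 50%; LTV 110.3% > 80% → does not qualify.
Program C: score 672 ≥ 600; DTI 51.3% > 45%; LTV 110.3% > 95%; reserves 2.7 < 4 mo → does not qualify.

None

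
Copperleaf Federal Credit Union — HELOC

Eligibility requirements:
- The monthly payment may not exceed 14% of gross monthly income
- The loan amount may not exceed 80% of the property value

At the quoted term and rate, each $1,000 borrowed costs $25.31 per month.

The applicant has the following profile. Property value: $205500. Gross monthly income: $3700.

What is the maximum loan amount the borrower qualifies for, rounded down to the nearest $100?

$20,400

Payment cap: 14% × $3,700 = $518/month.
At $25.31 per $1,000, that supports 518/25.31 × 1,000 ≈ $20,466 → $20,400.
LTV cap: 80% × $205,500 = $164,400 → $164,400.
Binding constraint: payment-to-income.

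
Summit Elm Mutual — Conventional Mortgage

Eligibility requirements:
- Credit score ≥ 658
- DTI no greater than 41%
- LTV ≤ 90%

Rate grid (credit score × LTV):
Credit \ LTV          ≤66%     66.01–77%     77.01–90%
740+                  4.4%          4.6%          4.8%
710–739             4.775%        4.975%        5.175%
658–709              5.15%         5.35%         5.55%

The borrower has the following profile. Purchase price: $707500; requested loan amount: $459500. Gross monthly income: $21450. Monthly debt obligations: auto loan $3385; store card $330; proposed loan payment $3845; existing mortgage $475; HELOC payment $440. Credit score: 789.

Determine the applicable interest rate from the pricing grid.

Credit score 789 ≥ 658; Total monthly debts = (3,385 + 330 + 3,845 + 475 + 440) = 8,475. DTI: 8,475 ÷ 21,450 = 39.5%, within the 41% cap
LTV: 459,500 ÷ 707,500 = 64.9%, within 90% cap
Row: 789 falls in 740+. Column: 64.9% falls in ≤66%. Rate = 4.4%.

4.4%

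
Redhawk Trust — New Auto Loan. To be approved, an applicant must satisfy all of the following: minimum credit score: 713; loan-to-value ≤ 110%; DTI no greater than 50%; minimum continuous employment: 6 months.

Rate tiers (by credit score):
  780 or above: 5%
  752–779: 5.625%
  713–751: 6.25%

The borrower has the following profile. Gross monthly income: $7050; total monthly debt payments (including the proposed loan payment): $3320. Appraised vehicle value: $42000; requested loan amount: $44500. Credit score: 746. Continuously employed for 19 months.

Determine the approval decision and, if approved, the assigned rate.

Approved at 6.25%

Credit score 746 ≥ 713 (meets minimum)
DTI: 3,320 ÷ 7,050 = 47.1%, within the 50% cap
LTV = 44,500/42,000 = 106% ≤ 110%
Employment 19 ≥ 6 months
All requirements met. Score 746 falls in the 713–751 tier → 6.25%.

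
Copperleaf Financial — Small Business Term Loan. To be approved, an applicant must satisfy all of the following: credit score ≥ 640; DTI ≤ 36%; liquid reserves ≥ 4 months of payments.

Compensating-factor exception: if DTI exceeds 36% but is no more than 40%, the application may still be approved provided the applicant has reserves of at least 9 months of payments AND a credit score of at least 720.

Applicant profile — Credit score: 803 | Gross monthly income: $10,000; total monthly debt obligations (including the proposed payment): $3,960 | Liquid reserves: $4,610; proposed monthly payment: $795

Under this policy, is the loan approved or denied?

Denied

Credit score 803 ≥ 640 (meets base)
DTI: 3,960 ÷ 10,000 = 39.6%, over the 36% base limit.
Reserves: 4,610 ÷ 795 = 5.8 months (meets 4-month minimum)
DTI 39.6% is within the 36%–40% exception band; checking compensating factors.
Reserves 5.8 < 9 months; credit score 803 ≥ 720.
Compensating-factor requirement not fully met.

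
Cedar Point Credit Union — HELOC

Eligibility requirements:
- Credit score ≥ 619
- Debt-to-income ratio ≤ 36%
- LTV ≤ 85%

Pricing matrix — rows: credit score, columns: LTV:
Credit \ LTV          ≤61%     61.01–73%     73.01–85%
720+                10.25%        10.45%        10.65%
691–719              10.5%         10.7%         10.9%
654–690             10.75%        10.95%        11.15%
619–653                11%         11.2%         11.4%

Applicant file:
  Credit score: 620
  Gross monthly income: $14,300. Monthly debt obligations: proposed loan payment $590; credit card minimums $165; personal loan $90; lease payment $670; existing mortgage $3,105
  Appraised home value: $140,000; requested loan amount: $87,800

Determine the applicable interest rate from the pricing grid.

Credit score 620 ≥ 619; Total monthly debts = (590 + 165 + 90 + 670 + 3,105) = 4,620. Debt-to-income = 4,620/14,300 = 32.3% — meets 36% limit
Loan-to-value = 87,800/140,000 = 62.7% — pass (85% max)
Score 620 is in the 619–653 band; LTV 62.7% is in the 61.01–73% band → 11.2%.

11.2%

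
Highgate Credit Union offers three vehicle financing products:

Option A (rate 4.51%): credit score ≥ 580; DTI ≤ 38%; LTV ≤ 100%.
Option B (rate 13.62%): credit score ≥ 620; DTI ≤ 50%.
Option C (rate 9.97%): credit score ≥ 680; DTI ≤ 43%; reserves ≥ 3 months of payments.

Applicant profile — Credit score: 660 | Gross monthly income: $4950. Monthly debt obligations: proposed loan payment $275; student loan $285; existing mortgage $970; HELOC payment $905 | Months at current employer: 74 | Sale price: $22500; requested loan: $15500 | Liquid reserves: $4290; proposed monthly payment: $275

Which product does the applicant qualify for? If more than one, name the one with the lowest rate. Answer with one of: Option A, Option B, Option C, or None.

Option B

Total debts = (275 + 285 + 970 + 905) = 2,435; DTI = 2,435/4,950 = 49.2%.
LTV = 15,500/22,500 = 68.9%.
Reserves = 4,290/275 = 15.6 months.
Option A: score 660 ≥ 580; DTI 49.2% > 38%; LTV 68.9% ≤ 100% → does not qualify.
Option B: score 660 ≥ 620; DTI 49.2% ≤ 50% → qualifies.
Option C: score 660 < 680; DTI 49.2% > 43%; reserves 15.6 ≥ 3 mo → does not qualify.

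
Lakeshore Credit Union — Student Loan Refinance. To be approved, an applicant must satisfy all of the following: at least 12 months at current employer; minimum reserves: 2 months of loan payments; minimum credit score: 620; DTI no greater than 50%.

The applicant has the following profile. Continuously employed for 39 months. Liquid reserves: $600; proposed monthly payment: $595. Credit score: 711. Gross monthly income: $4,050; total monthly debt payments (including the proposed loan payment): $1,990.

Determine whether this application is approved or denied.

Employment 39 ≥ 12 months
Reserves = 600/595 = 1.0 months < 2
Credit score 711 ≥ 620 (meets)
DTI = 1,990/4,050 = 49.1% ≤ 50%
Fails on reserves.

Denied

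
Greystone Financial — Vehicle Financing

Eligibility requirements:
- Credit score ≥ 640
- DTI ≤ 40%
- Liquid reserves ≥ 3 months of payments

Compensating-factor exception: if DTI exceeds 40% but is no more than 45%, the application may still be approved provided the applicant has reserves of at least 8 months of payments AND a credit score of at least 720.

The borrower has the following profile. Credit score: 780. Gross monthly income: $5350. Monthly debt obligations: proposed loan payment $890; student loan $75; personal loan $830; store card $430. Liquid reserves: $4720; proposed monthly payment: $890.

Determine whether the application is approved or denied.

Credit score 780 ≥ 640 (meets base)
Total debts = (890 + 75 + 830 + 430) = 2,225. DTI: 2,225 ÷ 5,350 = 41.6%, over the 40% base limit.
Liquid reserves cover 4,720/890 = 5.3 months — ≥ 3 required
41.6% falls in the override range (40%–45%), so the compensating-factor test applies.
Override check — reserves: 5.3 mo (short of 8); score: 780 (ok).
Compensating-factor requirement not fully met.

Denied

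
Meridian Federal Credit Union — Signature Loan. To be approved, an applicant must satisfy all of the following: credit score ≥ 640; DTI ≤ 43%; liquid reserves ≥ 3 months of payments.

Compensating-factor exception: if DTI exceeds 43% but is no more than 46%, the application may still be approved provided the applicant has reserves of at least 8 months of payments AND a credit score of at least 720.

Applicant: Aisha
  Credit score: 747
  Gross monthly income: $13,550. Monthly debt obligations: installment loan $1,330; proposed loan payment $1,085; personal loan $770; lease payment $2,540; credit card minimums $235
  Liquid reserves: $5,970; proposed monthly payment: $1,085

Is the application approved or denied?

Credit score 747 ≥ 640 (meets base)
Total debts = (1,330 + 1,085 + 770 + 2,540 + 235) = 5,960. DTI: 5,960 ÷ 13,550 = 44%, over the 43% base limit.
Liquid reserves cover 5,970/1,085 = 5.5 months — ≥ 3 required
DTI 44% is within the 43%–46% exception band; checking compensating factors.
Override check — reserves: 5.5 mo (short of 8); score: 747 (ok).
Compensating-factor requirement not fully met.

Denied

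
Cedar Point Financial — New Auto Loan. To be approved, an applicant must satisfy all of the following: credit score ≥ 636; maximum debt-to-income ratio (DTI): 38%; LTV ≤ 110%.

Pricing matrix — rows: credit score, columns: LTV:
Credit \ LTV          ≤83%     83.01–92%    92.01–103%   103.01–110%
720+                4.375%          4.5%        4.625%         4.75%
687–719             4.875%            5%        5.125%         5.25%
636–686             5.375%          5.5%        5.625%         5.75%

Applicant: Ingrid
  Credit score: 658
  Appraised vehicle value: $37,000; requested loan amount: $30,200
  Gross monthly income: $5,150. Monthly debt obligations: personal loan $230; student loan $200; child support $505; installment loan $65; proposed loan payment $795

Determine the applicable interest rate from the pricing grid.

5.375%

Credit score 658 ≥ 636; Total monthly debts = (230 + 200 + 505 + 65 + 795) = 1,795. DTI = 1,795/5,150 = 34.9% ≤ 38%
LTV = 30,200/37,000 = 81.6% ≤ 110%
Row: 658 falls in 636–686. Column: 81.6% falls in ≤83%. Rate = 5.375%.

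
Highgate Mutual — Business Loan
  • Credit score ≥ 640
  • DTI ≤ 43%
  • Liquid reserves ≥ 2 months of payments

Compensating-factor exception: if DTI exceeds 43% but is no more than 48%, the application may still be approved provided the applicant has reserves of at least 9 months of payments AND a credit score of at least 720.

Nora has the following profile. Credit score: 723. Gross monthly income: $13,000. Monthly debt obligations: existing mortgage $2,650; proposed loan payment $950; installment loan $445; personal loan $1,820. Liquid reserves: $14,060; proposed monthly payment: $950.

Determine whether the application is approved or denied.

Credit score 723 ≥ 640 (meets base)
Total debts = (2,650 + 950 + 445 + 1,820) = 5,865. DTI: 5,865 ÷ 13,000 = 45.1%, over the 43% base limit.
Reserves: 14,060 ÷ 950 = 14.8 months (meets 2-month minimum)
45.1% falls in the override range (43%–48%), so the compensating-factor test applies.
Reserves 14.8 ≥ 9 months; credit score 723 ≥ 720.
Both override conditions satisfied; DTI exception granted.

Approved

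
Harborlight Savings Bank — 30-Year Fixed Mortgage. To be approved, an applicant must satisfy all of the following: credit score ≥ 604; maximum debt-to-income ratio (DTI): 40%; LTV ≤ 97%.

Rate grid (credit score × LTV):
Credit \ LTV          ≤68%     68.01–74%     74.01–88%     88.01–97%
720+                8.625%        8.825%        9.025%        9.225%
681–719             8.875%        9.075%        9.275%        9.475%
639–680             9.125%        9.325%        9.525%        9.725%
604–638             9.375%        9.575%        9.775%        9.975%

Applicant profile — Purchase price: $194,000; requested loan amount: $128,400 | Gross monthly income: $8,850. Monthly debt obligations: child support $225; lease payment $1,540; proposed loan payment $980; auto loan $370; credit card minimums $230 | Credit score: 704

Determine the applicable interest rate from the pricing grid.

Credit score 704 ≥ 604; Total monthly debts = (225 + 1,540 + 980 + 370 + 230) = 3,345. DTI: 3,345 ÷ 8,850 = 37.8%, within the 40% cap
Loan-to-value = 128,400/194,000 = 66.2% — pass (97% max)
Credit 704 → row 681–719; LTV 66.2% → column ≤68%. Grid cell → 8.875%.

8.875%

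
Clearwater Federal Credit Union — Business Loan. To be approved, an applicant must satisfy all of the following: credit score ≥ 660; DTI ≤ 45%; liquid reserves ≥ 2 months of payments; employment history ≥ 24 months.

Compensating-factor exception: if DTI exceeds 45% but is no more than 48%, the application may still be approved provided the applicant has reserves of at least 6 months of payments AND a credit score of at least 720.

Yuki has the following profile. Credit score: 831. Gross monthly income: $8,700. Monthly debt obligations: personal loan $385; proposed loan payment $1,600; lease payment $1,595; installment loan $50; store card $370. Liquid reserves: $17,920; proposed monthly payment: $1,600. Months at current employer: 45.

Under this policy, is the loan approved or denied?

Approved

Credit score 831 ≥ 660 (meets base)
Total debts = (385 + 1,600 + 1,595 + 50 + 370) = 4,000. DTI: 4,000 ÷ 8,700 = 46%, over the 45% base limit.
Liquid reserves cover 17,920/1,600 = 11.2 months — ≥ 2 required
Employment 45 ≥ 24 months
DTI 46% is within the 45%–48% exception band; checking compensating factors.
Override check — reserves: 11.2 mo (ok); score: 831 (ok).
Both compensating conditions met → exception applies.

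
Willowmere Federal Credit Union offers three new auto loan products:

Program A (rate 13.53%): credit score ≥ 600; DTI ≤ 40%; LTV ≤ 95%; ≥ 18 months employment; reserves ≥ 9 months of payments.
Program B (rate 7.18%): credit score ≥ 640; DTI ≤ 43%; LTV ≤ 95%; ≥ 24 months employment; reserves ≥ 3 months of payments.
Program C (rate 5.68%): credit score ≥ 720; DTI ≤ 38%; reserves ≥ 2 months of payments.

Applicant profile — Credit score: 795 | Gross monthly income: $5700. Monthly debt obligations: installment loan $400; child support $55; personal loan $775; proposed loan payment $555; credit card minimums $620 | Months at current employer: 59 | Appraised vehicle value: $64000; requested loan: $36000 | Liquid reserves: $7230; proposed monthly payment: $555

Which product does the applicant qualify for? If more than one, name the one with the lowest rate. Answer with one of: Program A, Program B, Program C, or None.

Program B

Total debts = (400 + 55 + 775 + 555 + 620) = 2,405; DTI = 2,405/5,700 = 42.2%.
LTV = 36,000/64,000 = 56.2%.
Reserves = 7,230/555 = 13.0 months.
Program A: score 795 ≥ 600; DTI 42.2% > 40%; LTV 56.2% ≤ 95%; employment 59 ≥ 18 mo; reserves 13.0 ≥ 9 mo → does not qualify.
Program B: score 795 ≥ 640; DTI 42.2% ≤ 43%; LTV 56.2% ≤ 95%; employment 59 ≥ 24 mo; reserves 13.0 ≥ 3 mo → qualifies.
Program C: score 795 ≥ 720; DTI 42.2% > 38%; reserves 13.0 ≥ 2 mo → does not qualify.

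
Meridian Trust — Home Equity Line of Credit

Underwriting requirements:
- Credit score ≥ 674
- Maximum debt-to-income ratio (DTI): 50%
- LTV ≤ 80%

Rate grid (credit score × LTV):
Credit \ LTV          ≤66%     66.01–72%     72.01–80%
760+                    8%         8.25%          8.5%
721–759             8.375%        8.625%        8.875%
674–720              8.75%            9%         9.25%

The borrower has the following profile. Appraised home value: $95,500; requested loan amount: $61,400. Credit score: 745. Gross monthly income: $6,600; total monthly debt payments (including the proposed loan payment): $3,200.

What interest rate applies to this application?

8.375%

Credit score 745 ≥ 674; DTI: 3,200 ÷ 6,600 = 48.5%, within the 50% cap
LTV = 61,400/95,500 = 64.3% ≤ 80%
Credit 745 → row 721–759; LTV 64.3% → column ≤66%. Grid cell → 8.375%.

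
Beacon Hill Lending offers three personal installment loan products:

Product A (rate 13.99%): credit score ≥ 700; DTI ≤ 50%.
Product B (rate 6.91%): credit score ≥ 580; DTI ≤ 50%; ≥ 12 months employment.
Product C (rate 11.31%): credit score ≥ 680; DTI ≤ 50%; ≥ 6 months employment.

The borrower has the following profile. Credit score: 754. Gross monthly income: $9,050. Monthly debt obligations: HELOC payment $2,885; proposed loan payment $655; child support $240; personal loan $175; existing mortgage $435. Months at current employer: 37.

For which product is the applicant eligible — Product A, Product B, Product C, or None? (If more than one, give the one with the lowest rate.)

Total debts = (2,885 + 655 + 240 + 175 + 435) = 4,390; DTI = 4,390/9,050 = 48.5%.
Product A: score 754 ≥ 700; DTI 48.5% ≤ 50% → qualifies.
Product B: score 754 ≥ 580; DTI 48.5% ≤ 50%; employment 37 ≥ 12 mo → qualifies.
Product C: score 754 ≥ 680; DTI 48.5% ≤ 50%; employment 37 ≥ 6 mo → qualifies.
Qualifying: Product A, Product B, Product C. Lowest rate is 6.91% → Product B.

Product B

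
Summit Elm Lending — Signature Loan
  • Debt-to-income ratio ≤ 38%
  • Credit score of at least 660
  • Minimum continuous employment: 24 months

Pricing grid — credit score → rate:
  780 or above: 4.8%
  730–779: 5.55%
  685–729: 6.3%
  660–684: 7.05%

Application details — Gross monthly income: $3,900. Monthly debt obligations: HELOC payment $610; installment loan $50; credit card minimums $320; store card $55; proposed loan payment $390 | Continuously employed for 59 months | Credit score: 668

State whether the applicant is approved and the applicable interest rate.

Credit score 668 ≥ 660 (meets minimum)
Total monthly debts = (610 + 50 + 320 + 55 + 390) = 1,425. DTI = 1,425/3,900 = 36.5% ≤ 38%
Employment 59 ≥ 24 months
All requirements met. Score 668 falls in the 660–684 tier → 7.05%.

Approved at 7.05%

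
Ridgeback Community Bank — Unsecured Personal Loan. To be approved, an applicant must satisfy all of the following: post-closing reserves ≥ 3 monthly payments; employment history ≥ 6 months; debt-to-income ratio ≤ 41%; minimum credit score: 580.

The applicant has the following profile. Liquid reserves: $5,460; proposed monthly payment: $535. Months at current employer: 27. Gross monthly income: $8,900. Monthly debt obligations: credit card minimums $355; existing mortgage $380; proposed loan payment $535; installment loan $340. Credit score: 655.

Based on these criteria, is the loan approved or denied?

Approved

Reserves: 5,460 ÷ 535 = 10.2 months (meets 3-month minimum)
Employment 27 ≥ 6 months
Total monthly debts = (355 + 380 + 535 + 340) = 1,610. DTI = 1,610/8,900 = 18.1% ≤ 41%
Credit score 655 ≥ 580 (meets)
All criteria satisfied.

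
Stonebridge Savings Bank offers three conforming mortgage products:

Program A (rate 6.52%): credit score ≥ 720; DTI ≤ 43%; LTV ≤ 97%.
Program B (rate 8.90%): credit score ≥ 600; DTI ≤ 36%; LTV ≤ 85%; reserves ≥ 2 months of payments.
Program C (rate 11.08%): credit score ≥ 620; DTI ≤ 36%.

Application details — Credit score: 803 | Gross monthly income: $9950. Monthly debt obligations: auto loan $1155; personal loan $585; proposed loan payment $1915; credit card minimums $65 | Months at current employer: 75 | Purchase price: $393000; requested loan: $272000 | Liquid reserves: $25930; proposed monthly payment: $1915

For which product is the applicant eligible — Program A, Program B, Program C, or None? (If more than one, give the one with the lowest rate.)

Total debts = (1,155 + 585 + 1,915 + 65) = 3,720; DTI = 3,720/9,950 = 37.4%.
LTV = 272,000/393,000 = 69.2%.
Reserves = 25,930/1,915 = 13.5 months.
Program A: score 803 ≥ 720; DTI 37.4% ≤ 43%; LTV 69.2% ≤ 97% → qualifies.
Program B: score 803 ≥ 600; DTI 37.4% > 36%; LTV 69.2% ≤ 85%; reserves 13.5 ≥ 2 mo → does not qualify.
Program C: score 803 ≥ 620; DTI 37.4% > 36% → does not qualify.

Program A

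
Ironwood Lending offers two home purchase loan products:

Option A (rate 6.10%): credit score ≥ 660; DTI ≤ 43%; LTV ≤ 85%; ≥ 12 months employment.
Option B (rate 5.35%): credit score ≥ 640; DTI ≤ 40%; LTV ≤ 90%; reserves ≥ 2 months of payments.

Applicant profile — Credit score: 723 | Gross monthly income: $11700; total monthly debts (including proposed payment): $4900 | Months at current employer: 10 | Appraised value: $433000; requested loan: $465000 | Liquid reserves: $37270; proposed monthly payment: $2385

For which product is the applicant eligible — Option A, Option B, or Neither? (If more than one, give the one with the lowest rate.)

DTI = 4,900/11,700 = 41.9%.
LTV = 465,000/433,000 = 107.4%.
Reserves = 37,270/2,385 = 15.6 months.
Option A: score 723 ≥ 660; DTI 41.9% ≤ 43%; LTV 107.4% > 85%; employment 10 < 12 mo → does not qualify.
Option B: score 723 ≥ 640; DTI 41.9% > 40%; LTV 107.4% > 90%; reserves 15.6 ≥ 2 mo → does not qualify.

Neither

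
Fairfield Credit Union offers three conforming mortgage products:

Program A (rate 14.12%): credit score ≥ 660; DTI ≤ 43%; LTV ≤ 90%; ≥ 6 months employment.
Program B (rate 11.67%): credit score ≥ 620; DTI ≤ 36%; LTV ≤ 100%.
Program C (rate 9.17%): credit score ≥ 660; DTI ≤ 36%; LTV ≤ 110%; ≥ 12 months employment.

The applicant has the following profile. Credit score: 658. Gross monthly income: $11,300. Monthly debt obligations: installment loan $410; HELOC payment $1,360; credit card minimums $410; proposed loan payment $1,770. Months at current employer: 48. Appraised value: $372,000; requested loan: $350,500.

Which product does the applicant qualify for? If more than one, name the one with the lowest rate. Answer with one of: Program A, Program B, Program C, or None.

Total debts = (410 + 1,360 + 410 + 1,770) = 3,950; DTI = 3,950/11,300 = 35%.
LTV = 350,500/372,000 = 94.2%.
Program A: score 658 < 660; DTI 35% ≤ 43%; LTV 94.2% > 90%; employment 48 ≥ 6 mo → does not qualify.
Program B: score 658 ≥ 620; DTI 35% ≤ 36%; LTV 94.2% ≤ 100% → qualifies.
Program C: score 658 < 660; DTI 35% ≤ 36%; LTV 94.2% ≤ 110%; employment 48 ≥ 12 mo → does not qualify.

Program B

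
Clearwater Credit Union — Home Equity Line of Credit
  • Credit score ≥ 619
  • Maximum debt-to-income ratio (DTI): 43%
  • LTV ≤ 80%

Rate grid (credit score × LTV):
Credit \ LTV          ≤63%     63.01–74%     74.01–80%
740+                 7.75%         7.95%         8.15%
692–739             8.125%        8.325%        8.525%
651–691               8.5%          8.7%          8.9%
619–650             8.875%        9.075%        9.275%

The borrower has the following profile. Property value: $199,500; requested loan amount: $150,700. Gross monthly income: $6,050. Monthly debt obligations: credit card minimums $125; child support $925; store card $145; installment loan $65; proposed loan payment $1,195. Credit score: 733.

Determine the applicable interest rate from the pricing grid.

Credit score 733 ≥ 619; Total monthly debts = (125 + 925 + 145 + 65 + 1,195) = 2,455. DTI: 2,455 ÷ 6,050 = 40.6%, within the 43% cap
Loan-to-value = 150,700/199,500 = 75.5% — pass (80% max)
Credit 733 → row 692–739; LTV 75.5% → column 74.01–80%. Grid cell → 8.525%.

8.525%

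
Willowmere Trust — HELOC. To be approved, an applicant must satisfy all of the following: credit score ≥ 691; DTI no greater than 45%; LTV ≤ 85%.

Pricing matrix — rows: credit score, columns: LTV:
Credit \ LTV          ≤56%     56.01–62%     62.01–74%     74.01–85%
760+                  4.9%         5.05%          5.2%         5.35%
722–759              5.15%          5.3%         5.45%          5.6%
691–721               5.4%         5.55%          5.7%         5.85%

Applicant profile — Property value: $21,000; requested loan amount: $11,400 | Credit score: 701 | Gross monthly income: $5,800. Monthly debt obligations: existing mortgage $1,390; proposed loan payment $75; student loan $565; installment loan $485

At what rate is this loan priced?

Credit score 701 ≥ 691; Total monthly debts = (1,390 + 75 + 565 + 485) = 2,515. DTI = 2,515/5,800 = 43.4% ≤ 45%
LTV = 11,400/21,000 = 54.3% ≤ 85%
Score 701 is in the 691–721 band; LTV 54.3% is in the ≤56% band → 5.4%.

5.4%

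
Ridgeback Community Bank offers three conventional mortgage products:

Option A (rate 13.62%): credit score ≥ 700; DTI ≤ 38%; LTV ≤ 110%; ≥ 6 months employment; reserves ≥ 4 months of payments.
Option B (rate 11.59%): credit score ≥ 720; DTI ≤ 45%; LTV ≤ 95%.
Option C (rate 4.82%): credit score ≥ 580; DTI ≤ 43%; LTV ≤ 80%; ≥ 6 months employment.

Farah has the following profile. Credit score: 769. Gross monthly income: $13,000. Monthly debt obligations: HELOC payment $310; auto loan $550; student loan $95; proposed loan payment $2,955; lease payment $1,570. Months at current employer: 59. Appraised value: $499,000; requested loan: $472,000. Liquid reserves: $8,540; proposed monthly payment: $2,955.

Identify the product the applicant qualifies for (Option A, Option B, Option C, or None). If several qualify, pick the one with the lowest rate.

Total debts = (310 + 550 + 95 + 2,955 + 1,570) = 5,480; DTI = 5,480/13,000 = 42.2%.
LTV = 472,000/499,000 = 94.6%.
Reserves = 8,540/2,955 = 2.9 months.
Option A: score 769 ≥ 700; DTI 42.2% > 38%; LTV 94.6% ≤ 110%; employment 59 ≥ 6 mo; reserves 2.9 < 4 mo → does not qualify.
Option B: score 769 ≥ 720; DTI 42.2% ≤ 45%; LTV 94.6% ≤ 95% → qualifies.
Option C: score 769 ≥ 580; DTI 42.2% ≤ 43%; LTV 94.6% > 80%; employment 59 ≥ 6 mo → does not qualify.

Option B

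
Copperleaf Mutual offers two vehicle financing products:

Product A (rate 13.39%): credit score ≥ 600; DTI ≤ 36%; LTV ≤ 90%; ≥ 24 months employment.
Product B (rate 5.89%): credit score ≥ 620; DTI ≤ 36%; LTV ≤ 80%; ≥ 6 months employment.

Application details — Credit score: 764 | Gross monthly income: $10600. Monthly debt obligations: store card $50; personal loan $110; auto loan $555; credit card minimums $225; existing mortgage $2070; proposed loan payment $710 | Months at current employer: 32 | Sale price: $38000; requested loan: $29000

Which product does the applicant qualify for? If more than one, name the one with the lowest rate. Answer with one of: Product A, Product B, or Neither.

Total debts = (50 + 110 + 555 + 225 + 2,070 + 710) = 3,720; DTI = 3,720/10,600 = 35.1%.
LTV = 29,000/38,000 = 76.3%.
Product A: score 764 ≥ 600; DTI 35.1% ≤ 36%; LTV 76.3% ≤ 90%; employment 32 ≥ 24 mo → qualifies.
Product B: score 764 ≥ 620; DTI 35.1% ≤ 36%; LTV 76.3% ≤ 80%; employment 32 ≥ 6 mo → qualifies.
Qualifying: Product A, Product B. Lowest rate is 5.89% → Product B.

Product B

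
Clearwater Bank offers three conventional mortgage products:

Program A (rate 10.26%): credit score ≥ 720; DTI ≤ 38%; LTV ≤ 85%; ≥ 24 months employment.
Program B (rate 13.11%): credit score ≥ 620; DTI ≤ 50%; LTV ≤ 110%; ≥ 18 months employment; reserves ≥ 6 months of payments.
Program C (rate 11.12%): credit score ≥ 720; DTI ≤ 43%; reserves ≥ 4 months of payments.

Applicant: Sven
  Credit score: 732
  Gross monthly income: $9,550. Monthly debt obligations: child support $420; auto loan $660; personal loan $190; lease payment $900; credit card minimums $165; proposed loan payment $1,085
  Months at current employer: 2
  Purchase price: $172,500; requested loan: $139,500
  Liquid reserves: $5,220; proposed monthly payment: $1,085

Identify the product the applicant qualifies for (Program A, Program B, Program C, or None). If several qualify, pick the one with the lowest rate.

Program C

Total debts = (420 + 660 + 190 + 900 + 165 + 1,085) = 3,420; DTI = 3,420/9,550 = 35.8%.
LTV = 139,500/172,500 = 80.9%.
Reserves = 5,220/1,085 = 4.8 months.
Program A: score 732 ≥ 720; DTI 35.8% ≤ 38%; LTV 80.9% ≤ 85%; employment 2 < 24 mo → does not qualify.
Program B: score 732 ≥ 620; DTI 35.8% ≤ 50%; LTV 80.9% ≤ 110%; employment 2 < 18 mo; reserves 4.8 < 6 mo → does not qualify.
Program C: score 732 ≥ 720; DTI 35.8% ≤ 43%; reserves 4.8 ≥ 4 mo → qualifies.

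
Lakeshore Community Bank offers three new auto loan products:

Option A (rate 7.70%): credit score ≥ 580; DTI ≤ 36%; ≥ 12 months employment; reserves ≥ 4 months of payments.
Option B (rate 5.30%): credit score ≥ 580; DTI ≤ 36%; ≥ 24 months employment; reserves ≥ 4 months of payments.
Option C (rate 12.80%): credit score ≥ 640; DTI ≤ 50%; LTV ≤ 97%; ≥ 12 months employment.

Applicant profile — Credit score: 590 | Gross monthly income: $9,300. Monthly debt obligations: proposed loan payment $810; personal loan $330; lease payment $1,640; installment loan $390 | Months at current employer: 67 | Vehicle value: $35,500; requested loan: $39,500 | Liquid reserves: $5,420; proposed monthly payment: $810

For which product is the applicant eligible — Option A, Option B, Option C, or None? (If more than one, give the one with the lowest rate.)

Total debts = (810 + 330 + 1,640 + 390) = 3,170; DTI = 3,170/9,300 = 34.1%.
LTV = 39,500/35,500 = 111.3%.
Reserves = 5,420/810 = 6.7 months.
Option A: score 590 ≥ 580; DTI 34.1% ≤ 36%; employment 67 ≥ 12 mo; reserves 6.7 ≥ 4 mo → qualifies.
Option B: score 590 ≥ 580; DTI 34.1% ≤ 36%; employment 67 ≥ 24 mo; reserves 6.7 ≥ 4 mo → qualifies.
Option C: score 590 < 640; DTI 34.1% ≤ 50%; LTV 111.3% > 97%; employment 67 ≥ 12 mo → does not qualify.
Qualifying: Option A, Option B. Lowest rate is 5.30% → Option B.

Option B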